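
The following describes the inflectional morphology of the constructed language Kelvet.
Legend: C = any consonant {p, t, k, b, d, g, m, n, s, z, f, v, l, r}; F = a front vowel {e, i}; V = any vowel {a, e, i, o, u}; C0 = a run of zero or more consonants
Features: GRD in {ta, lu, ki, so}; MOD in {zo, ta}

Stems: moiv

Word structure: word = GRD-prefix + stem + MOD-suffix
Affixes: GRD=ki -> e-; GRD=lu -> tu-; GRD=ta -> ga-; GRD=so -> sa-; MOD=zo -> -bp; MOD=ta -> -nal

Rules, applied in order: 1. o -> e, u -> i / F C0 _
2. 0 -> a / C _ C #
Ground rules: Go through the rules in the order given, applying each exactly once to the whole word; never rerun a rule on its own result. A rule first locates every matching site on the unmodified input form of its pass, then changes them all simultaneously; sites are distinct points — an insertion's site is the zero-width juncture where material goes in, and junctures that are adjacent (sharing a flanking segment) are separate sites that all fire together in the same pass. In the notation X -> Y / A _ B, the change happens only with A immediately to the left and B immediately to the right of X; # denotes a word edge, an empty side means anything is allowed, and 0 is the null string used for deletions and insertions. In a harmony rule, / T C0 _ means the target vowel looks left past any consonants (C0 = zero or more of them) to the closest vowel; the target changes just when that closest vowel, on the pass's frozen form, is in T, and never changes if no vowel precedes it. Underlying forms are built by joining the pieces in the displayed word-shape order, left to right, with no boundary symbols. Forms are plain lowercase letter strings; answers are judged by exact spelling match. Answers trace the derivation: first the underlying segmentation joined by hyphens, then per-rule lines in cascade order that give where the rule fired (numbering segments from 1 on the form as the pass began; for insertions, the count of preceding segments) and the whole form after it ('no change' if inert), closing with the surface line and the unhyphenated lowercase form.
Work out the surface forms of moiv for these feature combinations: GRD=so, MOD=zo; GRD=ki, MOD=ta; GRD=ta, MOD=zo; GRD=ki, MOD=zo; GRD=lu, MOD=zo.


cell GRD=so, MOD=zo:
underlying: sa-moiv-bp
1. o -> e, u -> i / F C0 _: no change
2. 0 -> a / C _ C #: inserts after position(s) 7: samoivbap
surface: samoivbap

cell GRD=ki, MOD=ta:
underlying: e-moiv-nal
1. o -> e, u -> i / F C0 _: fires at position(s) 3: emeivnal
2. 0 -> a / C _ C #: no change
surface: emeivnal

cell GRD=ta, MOD=zo:
underlying: ga-moiv-bp
1. o -> e, u -> i / F C0 _: no change
2. 0 -> a / C _ C #: inserts after position(s) 7: gamoivbap
surface: gamoivbap

cell GRD=ki, MOD=zo:
underlying: e-moiv-bp
1. o -> e, u -> i / F C0 _: fires at position(s) 3: emeivbp
2. 0 -> a / C _ C #: inserts after position(s) 6: emeivbap
surface: emeivbap

cell GRD=lu, MOD=zo:
underlying: tu-moiv-bp
1. o -> e, u -> i / F C0 _: no change
2. 0 -> a / C _ C #: inserts after position(s) 7: tumoivbap
surface: tumoivbap


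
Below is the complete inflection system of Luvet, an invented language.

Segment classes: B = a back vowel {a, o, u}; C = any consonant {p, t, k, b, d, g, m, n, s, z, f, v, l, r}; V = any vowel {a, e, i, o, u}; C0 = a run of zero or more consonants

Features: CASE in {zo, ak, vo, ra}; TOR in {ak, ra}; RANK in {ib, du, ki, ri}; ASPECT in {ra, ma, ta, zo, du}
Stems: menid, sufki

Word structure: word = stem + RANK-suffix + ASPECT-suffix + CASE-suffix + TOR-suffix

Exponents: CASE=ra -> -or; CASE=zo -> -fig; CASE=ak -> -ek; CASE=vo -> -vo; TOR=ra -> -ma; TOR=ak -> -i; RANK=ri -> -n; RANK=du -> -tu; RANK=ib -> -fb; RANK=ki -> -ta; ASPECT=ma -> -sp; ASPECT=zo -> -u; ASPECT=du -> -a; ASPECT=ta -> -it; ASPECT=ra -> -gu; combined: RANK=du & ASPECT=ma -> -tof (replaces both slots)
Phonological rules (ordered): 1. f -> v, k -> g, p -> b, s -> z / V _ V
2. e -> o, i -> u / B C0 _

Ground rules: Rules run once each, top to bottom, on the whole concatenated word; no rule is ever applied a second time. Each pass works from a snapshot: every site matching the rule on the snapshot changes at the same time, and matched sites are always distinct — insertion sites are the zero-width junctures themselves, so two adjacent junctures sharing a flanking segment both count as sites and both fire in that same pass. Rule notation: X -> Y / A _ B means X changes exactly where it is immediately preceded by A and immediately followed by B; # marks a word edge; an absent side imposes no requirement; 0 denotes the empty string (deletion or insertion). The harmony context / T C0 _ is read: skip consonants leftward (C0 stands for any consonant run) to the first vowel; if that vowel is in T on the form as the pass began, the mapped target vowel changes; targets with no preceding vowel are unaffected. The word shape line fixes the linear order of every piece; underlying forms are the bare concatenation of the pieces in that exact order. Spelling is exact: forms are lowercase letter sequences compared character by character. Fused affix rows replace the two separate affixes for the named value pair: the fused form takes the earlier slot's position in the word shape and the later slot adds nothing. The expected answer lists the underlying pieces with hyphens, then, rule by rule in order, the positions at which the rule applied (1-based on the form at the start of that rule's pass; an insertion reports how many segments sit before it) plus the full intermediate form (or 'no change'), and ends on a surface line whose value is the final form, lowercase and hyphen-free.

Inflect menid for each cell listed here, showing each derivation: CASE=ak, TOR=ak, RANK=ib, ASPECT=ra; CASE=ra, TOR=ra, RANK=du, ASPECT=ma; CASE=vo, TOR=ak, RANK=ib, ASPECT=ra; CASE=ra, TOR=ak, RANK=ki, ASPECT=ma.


cell CASE=ak, TOR=ak, RANK=ib, ASPECT=ra:
underlying: menid-fb-gu-ek-i
1. f -> v, k -> g, p -> b, s -> z / V _ V: fires at position(s) 11: menidfbguegi
2. e -> o, i -> u / B C0 _: fires at position(s) 10: menidfbguogi
surface: menidfbguogi

cell CASE=ra, TOR=ra, RANK=du, ASPECT=ma:
underlying: menid-tof-or-ma
1. f -> v, k -> g, p -> b, s -> z / V _ V: fires at position(s) 8: menidtovorma
2. e -> o, i -> u / B C0 _: no change
surface: menidtovorma

cell CASE=vo, TOR=ak, RANK=ib, ASPECT=ra:
underlying: menid-fb-gu-vo-i
1. f -> v, k -> g, p -> b, s -> z / V _ V: no change
2. e -> o, i -> u / B C0 _: fires at position(s) 12: menidfbguvou
surface: menidfbguvou

cell CASE=ra, TOR=ak, RANK=ki, ASPECT=ma:
underlying: menid-ta-sp-or-i
1. f -> v, k -> g, p -> b, s -> z / V _ V: no change
2. e -> o, i -> u / B C0 _: fires at position(s) 12: menidtasporu
surface: menidtasporu


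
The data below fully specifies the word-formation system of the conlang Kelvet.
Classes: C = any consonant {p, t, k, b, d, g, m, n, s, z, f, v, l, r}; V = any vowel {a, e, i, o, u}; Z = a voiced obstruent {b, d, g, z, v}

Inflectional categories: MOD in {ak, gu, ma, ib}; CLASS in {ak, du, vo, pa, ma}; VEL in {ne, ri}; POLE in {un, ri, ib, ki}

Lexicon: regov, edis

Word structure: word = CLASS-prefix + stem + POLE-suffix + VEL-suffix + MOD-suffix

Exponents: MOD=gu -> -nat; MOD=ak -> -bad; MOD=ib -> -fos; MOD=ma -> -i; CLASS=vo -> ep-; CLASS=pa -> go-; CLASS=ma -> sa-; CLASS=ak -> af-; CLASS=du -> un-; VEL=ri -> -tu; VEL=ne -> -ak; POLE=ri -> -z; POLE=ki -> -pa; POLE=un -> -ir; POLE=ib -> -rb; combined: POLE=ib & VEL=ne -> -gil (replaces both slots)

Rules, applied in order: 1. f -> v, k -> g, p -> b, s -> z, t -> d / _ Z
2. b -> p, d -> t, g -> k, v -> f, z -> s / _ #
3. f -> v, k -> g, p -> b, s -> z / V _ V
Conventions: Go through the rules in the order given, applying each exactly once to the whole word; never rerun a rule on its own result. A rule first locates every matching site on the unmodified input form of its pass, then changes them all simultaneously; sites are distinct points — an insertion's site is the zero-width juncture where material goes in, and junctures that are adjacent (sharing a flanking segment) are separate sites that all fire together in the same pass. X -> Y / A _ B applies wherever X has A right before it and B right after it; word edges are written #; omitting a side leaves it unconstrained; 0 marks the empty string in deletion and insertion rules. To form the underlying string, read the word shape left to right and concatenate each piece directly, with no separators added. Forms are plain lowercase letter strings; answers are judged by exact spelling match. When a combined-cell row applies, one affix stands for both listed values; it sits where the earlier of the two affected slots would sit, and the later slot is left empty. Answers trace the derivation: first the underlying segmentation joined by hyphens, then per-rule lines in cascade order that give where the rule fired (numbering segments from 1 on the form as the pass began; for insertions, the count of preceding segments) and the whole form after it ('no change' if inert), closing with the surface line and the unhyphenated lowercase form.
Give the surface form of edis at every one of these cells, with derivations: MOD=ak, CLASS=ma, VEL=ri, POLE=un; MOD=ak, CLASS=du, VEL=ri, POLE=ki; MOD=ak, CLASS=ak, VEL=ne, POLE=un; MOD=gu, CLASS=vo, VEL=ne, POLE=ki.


cell MOD=ak, CLASS=ma, VEL=ri, POLE=un:
underlying: sa-edis-ir-tu-bad
1. f -> v, k -> g, p -> b, s -> z, t -> d / _ Z: no change
2. b -> p, d -> t, g -> k, v -> f, z -> s / _ #: fires at position(s) 13: saedisirtubat
3. f -> v, k -> g, p -> b, s -> z / V _ V: fires at position(s) 6: saedizirtubat
surface: saedizirtubat

cell MOD=ak, CLASS=du, VEL=ri, POLE=ki:
underlying: un-edis-pa-tu-bad
1. f -> v, k -> g, p -> b, s -> z, t -> d / _ Z: no change
2. b -> p, d -> t, g -> k, v -> f, z -> s / _ #: fires at position(s) 13: unedispatubat
3. f -> v, k -> g, p -> b, s -> z / V _ V: no change
surface: unedispatubat

cell MOD=ak, CLASS=ak, VEL=ne, POLE=un:
underlying: af-edis-ir-ak-bad
1. f -> v, k -> g, p -> b, s -> z, t -> d / _ Z: fires at position(s) 10: afedisiragbad
2. b -> p, d -> t, g -> k, v -> f, z -> s / _ #: fires at position(s) 13: afedisiragbat
3. f -> v, k -> g, p -> b, s -> z / V _ V: fires at position(s) 2, 6: avediziragbat
surface: avediziragbat

cell MOD=gu, CLASS=vo, VEL=ne, POLE=ki:
underlying: ep-edis-pa-ak-nat
1. f -> v, k -> g, p -> b, s -> z, t -> d / _ Z: no change
2. b -> p, d -> t, g -> k, v -> f, z -> s / _ #: no change
3. f -> v, k -> g, p -> b, s -> z / V _ V: fires at position(s) 2: ebedispaaknat
surface: ebedispaaknat


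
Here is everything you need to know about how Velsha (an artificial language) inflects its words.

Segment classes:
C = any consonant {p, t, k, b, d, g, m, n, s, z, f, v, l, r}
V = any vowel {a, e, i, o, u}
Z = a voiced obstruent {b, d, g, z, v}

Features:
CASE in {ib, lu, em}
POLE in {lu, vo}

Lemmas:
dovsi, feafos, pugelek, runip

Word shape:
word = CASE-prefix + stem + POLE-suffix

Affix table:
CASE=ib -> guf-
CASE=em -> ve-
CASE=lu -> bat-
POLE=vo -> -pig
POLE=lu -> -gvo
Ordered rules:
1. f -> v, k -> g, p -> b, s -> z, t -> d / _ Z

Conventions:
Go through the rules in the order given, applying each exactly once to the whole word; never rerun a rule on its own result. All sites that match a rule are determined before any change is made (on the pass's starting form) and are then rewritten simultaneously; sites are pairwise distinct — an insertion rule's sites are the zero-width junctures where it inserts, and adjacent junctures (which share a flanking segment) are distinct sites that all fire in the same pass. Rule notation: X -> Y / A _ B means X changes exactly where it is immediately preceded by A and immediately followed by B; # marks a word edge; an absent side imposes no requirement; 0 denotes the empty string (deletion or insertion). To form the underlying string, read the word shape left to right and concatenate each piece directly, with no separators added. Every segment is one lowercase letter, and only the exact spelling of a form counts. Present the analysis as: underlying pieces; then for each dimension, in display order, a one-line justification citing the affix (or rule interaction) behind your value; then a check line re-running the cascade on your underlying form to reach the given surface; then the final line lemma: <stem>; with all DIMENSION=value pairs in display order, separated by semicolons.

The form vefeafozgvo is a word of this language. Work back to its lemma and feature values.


underlying: ve-feafos-gvo
CASE=em - signalled by the affix ve-
POLE=lu - signalled by the affix -gvo
check: vefeafosgvo -> vefeafozgvo
lemma: feafos; CASE=em; POLE=lu


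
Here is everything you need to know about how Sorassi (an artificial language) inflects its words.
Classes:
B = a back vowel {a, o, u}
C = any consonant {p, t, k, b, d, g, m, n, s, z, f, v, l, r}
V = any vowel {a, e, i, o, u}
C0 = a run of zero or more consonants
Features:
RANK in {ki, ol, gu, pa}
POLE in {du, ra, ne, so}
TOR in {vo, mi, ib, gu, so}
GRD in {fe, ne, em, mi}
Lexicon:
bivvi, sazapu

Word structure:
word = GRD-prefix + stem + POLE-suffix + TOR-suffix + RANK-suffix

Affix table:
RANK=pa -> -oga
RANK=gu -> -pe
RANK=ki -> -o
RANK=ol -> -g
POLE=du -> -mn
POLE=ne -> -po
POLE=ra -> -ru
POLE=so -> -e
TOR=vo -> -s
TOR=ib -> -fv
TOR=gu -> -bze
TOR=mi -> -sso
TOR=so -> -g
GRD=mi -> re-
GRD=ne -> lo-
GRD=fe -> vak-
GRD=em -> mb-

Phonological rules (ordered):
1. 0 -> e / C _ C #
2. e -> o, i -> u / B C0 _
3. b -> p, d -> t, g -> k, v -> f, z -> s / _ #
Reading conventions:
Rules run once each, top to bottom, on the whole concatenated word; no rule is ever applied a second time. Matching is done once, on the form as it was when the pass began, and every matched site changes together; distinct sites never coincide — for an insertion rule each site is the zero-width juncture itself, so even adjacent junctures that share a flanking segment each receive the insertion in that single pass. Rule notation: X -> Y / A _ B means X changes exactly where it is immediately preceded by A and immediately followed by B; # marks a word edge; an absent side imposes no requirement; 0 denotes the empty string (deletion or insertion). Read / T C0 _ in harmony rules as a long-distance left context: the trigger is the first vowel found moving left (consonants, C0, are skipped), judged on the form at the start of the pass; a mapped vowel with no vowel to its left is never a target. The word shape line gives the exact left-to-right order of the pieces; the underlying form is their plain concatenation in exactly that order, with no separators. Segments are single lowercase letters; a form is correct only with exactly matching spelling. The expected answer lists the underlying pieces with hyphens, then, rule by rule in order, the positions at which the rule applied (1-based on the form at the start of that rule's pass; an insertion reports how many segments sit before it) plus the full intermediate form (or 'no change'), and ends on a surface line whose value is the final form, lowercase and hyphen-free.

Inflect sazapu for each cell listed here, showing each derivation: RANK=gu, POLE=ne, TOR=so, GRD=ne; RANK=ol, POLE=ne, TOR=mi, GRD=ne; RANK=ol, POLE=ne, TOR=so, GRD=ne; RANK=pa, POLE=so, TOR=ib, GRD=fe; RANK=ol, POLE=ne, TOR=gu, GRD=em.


cell RANK=gu, POLE=ne, TOR=so, GRD=ne:
underlying: lo-sazapu-po-g-pe
1. 0 -> e / C _ C #: no change
2. e -> o, i -> u / B C0 _: fires at position(s) 13: losazapupogpo
3. b -> p, d -> t, g -> k, v -> f, z -> s / _ #: no change
surface: losazapupogpo

cell RANK=ol, POLE=ne, TOR=mi, GRD=ne:
underlying: lo-sazapu-po-sso-g
1. 0 -> e / C _ C #: no change
2. e -> o, i -> u / B C0 _: no change
3. b -> p, d -> t, g -> k, v -> f, z -> s / _ #: fires at position(s) 14: losazapupossok
surface: losazapupossok

cell RANK=ol, POLE=ne, TOR=so, GRD=ne:
underlying: lo-sazapu-po-g-g
1. 0 -> e / C _ C #: inserts after position(s) 11: losazapupogeg
2. e -> o, i -> u / B C0 _: fires at position(s) 12: losazapupogog
3. b -> p, d -> t, g -> k, v -> f, z -> s / _ #: fires at position(s) 13: losazapupogok
surface: losazapupogok

cell RANK=pa, POLE=so, TOR=ib, GRD=fe:
underlying: vak-sazapu-e-fv-oga
1. 0 -> e / C _ C #: no change
2. e -> o, i -> u / B C0 _: fires at position(s) 10: vaksazapuofvoga
3. b -> p, d -> t, g -> k, v -> f, z -> s / _ #: no change
surface: vaksazapuofvoga

cell RANK=ol, POLE=ne, TOR=gu, GRD=em:
underlying: mb-sazapu-po-bze-g
1. 0 -> e / C _ C #: no change
2. e -> o, i -> u / B C0 _: fires at position(s) 13: mbsazapupobzog
3. b -> p, d -> t, g -> k, v -> f, z -> s / _ #: fires at position(s) 14: mbsazapupobzok
surface: mbsazapupobzok


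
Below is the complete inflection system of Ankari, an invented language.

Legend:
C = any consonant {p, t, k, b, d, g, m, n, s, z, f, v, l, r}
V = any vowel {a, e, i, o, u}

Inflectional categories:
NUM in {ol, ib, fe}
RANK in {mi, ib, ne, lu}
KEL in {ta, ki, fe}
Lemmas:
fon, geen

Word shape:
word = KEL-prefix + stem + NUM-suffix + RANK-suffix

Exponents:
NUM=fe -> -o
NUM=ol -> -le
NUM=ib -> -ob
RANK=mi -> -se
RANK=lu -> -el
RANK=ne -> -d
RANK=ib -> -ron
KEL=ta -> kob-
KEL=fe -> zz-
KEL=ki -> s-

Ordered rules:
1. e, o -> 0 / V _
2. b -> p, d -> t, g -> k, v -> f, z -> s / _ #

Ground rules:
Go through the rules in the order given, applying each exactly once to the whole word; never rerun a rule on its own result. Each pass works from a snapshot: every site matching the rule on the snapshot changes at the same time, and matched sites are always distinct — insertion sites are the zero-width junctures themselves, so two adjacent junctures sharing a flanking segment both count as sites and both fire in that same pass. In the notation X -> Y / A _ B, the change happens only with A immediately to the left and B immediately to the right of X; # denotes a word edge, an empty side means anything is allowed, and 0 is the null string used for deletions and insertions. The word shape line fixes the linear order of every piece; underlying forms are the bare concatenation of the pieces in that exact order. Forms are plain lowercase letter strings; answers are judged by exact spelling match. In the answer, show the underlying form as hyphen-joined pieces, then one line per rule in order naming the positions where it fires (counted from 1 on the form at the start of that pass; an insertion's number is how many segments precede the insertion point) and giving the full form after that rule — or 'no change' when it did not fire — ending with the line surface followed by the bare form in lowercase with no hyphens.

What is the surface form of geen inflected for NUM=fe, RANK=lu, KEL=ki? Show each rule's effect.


underlying: s-geen-o-el
1. e, o -> 0 / V _: fires at position(s) 4, 7: sgenol
2. b -> p, d -> t, g -> k, v -> f, z -> s / _ #: no change
surface: sgenol


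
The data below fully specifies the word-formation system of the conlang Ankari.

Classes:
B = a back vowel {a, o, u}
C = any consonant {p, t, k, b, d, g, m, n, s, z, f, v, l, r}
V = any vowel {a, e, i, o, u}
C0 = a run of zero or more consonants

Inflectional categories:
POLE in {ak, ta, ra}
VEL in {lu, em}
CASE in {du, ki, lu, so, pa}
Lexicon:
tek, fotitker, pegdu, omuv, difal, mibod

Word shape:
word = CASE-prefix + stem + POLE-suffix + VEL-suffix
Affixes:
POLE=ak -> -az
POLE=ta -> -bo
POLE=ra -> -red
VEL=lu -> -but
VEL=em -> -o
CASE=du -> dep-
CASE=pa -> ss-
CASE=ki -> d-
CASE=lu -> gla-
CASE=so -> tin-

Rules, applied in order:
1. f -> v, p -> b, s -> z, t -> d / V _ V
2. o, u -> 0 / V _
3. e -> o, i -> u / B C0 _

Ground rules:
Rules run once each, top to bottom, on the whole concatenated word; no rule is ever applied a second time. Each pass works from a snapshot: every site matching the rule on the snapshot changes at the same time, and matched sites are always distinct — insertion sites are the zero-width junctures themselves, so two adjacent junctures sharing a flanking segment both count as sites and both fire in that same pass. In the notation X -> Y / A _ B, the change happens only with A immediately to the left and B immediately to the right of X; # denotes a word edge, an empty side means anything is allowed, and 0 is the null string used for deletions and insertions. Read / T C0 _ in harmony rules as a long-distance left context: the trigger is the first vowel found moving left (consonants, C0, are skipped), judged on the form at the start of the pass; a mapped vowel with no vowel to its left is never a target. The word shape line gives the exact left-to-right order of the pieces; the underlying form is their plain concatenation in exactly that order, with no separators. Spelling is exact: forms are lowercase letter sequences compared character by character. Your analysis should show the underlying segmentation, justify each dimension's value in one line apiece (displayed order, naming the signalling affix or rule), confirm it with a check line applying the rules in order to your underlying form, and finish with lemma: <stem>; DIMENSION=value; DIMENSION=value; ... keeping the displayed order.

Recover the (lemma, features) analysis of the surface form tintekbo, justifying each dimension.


underlying: tin-tek-bo-o
POLE=ta - signalled by the affix -bo
VEL=em - signalled by the affix -o
CASE=so - signalled by the affix tin-
check: tintekboo -> tintekboo -> tintekbo -> tintekbo
lemma: tek; POLE=ta; VEL=em; CASE=so


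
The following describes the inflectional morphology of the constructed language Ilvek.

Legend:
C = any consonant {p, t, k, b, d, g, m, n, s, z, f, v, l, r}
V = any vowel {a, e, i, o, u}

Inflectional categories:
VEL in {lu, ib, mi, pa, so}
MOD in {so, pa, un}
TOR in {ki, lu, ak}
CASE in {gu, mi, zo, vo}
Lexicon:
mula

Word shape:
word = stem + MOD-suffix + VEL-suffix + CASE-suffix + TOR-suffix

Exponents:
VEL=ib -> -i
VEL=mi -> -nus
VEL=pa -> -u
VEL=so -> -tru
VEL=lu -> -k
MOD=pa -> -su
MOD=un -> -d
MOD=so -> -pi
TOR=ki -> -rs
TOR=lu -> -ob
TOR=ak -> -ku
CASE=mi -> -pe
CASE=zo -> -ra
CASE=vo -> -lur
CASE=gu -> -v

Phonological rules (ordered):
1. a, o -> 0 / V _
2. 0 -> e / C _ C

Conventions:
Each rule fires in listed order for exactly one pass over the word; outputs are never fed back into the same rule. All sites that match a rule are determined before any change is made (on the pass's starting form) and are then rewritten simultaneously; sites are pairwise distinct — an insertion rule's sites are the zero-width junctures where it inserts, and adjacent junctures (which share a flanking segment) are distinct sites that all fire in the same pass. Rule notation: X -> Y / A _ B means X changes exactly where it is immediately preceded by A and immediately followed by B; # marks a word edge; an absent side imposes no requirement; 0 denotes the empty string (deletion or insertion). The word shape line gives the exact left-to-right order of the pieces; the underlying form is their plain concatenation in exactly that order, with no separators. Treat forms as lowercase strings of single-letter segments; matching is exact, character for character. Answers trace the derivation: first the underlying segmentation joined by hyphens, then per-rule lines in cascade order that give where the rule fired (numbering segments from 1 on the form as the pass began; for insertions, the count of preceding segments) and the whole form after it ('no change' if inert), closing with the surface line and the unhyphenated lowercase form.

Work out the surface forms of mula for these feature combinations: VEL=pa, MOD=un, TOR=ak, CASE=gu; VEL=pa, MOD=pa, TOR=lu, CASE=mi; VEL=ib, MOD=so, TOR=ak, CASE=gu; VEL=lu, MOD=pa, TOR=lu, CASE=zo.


cell VEL=pa, MOD=un, TOR=ak, CASE=gu:
underlying: mula-d-u-v-ku
1. a, o -> 0 / V _: no change
2. 0 -> e / C _ C: inserts after position(s) 7: muladuveku
surface: muladuveku

cell VEL=pa, MOD=pa, TOR=lu, CASE=mi:
underlying: mula-su-u-pe-ob
1. a, o -> 0 / V _: fires at position(s) 10: mulasuupeb
2. 0 -> e / C _ C: no change
surface: mulasuupeb

cell VEL=ib, MOD=so, TOR=ak, CASE=gu:
underlying: mula-pi-i-v-ku
1. a, o -> 0 / V _: no change
2. 0 -> e / C _ C: inserts after position(s) 8: mulapiiveku
surface: mulapiiveku

cell VEL=lu, MOD=pa, TOR=lu, CASE=zo:
underlying: mula-su-k-ra-ob
1. a, o -> 0 / V _: fires at position(s) 10: mulasukrab
2. 0 -> e / C _ C: inserts after position(s) 7: mulasukerab
surface: mulasukerab


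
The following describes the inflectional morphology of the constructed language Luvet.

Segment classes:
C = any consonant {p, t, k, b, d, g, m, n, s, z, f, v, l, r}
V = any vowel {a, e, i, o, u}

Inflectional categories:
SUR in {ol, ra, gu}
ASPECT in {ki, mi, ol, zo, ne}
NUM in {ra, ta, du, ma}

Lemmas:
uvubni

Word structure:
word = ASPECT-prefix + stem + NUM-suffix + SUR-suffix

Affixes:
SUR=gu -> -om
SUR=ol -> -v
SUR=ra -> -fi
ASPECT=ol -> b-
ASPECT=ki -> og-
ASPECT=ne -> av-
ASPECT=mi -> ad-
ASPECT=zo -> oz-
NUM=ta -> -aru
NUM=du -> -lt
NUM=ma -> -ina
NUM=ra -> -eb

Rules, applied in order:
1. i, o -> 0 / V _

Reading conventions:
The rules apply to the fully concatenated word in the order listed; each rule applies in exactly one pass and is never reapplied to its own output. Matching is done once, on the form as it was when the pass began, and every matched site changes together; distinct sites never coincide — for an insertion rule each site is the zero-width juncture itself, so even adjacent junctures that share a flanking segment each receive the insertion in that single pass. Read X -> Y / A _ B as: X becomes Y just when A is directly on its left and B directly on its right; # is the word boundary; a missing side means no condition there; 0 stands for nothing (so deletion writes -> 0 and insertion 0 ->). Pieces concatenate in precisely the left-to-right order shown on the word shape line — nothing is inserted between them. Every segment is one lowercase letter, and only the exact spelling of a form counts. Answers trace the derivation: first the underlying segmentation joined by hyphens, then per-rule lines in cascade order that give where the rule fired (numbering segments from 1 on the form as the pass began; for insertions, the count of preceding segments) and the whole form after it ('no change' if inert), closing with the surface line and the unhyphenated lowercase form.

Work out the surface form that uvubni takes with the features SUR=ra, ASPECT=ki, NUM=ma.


underlying: og-uvubni-ina-fi
1. i, o -> 0 / V _: fires at position(s) 9: oguvubninafi
surface: oguvubninafi


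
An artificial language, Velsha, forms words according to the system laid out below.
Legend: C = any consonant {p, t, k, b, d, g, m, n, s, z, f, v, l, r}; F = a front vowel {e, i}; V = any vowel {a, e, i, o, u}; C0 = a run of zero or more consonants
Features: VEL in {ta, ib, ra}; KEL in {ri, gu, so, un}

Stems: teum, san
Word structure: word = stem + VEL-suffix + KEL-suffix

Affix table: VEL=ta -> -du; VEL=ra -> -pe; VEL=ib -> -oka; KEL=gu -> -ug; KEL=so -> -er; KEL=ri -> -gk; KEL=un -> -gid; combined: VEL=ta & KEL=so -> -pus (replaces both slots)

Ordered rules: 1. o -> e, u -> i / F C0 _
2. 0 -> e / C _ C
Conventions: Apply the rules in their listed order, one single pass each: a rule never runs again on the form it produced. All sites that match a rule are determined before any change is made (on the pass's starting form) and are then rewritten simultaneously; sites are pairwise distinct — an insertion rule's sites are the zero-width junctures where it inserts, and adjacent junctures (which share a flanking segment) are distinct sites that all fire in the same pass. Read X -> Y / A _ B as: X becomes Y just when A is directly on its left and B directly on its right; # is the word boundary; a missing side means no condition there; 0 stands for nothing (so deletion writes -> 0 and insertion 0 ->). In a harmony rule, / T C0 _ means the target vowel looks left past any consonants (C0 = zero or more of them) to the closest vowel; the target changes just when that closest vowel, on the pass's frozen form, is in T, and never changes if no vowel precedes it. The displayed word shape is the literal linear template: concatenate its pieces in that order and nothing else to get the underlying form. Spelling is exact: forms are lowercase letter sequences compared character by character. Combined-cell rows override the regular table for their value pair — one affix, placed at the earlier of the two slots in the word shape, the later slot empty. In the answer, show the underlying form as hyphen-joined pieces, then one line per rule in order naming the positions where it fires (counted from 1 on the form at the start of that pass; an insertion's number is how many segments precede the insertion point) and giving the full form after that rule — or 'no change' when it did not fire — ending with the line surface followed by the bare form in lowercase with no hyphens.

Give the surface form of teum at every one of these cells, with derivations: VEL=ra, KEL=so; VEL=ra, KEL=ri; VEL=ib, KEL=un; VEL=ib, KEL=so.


cell VEL=ra, KEL=so:
underlying: teum-pe-er
1. o -> e, u -> i / F C0 _: fires at position(s) 3: teimpeer
2. 0 -> e / C _ C: inserts after position(s) 4: teimepeer
surface: teimepeer

cell VEL=ra, KEL=ri:
underlying: teum-pe-gk
1. o -> e, u -> i / F C0 _: fires at position(s) 3: teimpegk
2. 0 -> e / C _ C: inserts after position(s) 4, 7: teimepegek
surface: teimepegek

cell VEL=ib, KEL=un:
underlying: teum-oka-gid
1. o -> e, u -> i / F C0 _: fires at position(s) 3: teimokagid
2. 0 -> e / C _ C: no change
surface: teimokagid

cell VEL=ib, KEL=so:
underlying: teum-oka-er
1. o -> e, u -> i / F C0 _: fires at position(s) 3: teimokaer
2. 0 -> e / C _ C: no change
surface: teimokaer


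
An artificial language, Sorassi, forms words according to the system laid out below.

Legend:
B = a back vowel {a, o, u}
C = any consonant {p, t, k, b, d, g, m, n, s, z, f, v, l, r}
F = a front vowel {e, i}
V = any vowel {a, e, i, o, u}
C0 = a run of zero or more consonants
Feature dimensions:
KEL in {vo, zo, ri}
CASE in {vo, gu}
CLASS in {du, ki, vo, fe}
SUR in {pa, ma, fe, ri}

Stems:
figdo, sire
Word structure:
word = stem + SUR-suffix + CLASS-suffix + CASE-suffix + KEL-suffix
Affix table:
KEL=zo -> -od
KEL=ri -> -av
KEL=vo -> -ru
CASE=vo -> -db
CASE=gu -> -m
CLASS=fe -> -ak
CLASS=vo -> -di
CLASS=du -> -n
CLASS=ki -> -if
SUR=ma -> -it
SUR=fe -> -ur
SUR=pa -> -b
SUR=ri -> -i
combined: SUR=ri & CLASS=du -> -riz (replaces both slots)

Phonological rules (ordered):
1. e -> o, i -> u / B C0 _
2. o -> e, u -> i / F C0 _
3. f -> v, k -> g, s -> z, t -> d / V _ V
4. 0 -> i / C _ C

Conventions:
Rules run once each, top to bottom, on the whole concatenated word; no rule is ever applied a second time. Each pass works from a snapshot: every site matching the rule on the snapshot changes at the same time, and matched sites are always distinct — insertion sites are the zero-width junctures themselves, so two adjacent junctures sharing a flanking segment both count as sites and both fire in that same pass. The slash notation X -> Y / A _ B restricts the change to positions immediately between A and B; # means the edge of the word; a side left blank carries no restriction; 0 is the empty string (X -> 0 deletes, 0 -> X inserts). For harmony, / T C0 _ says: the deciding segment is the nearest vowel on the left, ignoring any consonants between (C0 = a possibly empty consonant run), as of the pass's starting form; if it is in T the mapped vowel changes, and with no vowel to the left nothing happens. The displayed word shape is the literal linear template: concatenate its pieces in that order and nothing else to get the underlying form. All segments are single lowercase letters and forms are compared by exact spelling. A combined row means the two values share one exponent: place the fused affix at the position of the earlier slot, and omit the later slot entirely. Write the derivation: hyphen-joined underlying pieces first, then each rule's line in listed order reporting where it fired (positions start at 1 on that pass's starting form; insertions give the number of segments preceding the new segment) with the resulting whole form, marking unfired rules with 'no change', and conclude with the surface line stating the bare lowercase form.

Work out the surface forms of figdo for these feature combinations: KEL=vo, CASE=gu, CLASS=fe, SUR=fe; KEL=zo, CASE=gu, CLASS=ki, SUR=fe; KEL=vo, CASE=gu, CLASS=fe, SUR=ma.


cell KEL=vo, CASE=gu, CLASS=fe, SUR=fe:
underlying: figdo-ur-ak-m-ru
1. e -> o, i -> u / B C0 _: no change
2. o -> e, u -> i / F C0 _: fires at position(s) 5: figdeurakmru
3. f -> v, k -> g, s -> z, t -> d / V _ V: no change
4. 0 -> i / C _ C: inserts after position(s) 3, 9, 10: figideurakimiru
surface: figideurakimiru

cell KEL=zo, CASE=gu, CLASS=ki, SUR=fe:
underlying: figdo-ur-if-m-od
1. e -> o, i -> u / B C0 _: fires at position(s) 8: figdourufmod
2. o -> e, u -> i / F C0 _: fires at position(s) 5: figdeurufmod
3. f -> v, k -> g, s -> z, t -> d / V _ V: no change
4. 0 -> i / C _ C: inserts after position(s) 3, 9: figideurufimod
surface: figideurufimod

cell KEL=vo, CASE=gu, CLASS=fe, SUR=ma:
underlying: figdo-it-ak-m-ru
1. e -> o, i -> u / B C0 _: fires at position(s) 6: figdoutakmru
2. o -> e, u -> i / F C0 _: fires at position(s) 5: figdeutakmru
3. f -> v, k -> g, s -> z, t -> d / V _ V: fires at position(s) 7: figdeudakmru
4. 0 -> i / C _ C: inserts after position(s) 3, 9, 10: figideudakimiru
surface: figideudakimiru


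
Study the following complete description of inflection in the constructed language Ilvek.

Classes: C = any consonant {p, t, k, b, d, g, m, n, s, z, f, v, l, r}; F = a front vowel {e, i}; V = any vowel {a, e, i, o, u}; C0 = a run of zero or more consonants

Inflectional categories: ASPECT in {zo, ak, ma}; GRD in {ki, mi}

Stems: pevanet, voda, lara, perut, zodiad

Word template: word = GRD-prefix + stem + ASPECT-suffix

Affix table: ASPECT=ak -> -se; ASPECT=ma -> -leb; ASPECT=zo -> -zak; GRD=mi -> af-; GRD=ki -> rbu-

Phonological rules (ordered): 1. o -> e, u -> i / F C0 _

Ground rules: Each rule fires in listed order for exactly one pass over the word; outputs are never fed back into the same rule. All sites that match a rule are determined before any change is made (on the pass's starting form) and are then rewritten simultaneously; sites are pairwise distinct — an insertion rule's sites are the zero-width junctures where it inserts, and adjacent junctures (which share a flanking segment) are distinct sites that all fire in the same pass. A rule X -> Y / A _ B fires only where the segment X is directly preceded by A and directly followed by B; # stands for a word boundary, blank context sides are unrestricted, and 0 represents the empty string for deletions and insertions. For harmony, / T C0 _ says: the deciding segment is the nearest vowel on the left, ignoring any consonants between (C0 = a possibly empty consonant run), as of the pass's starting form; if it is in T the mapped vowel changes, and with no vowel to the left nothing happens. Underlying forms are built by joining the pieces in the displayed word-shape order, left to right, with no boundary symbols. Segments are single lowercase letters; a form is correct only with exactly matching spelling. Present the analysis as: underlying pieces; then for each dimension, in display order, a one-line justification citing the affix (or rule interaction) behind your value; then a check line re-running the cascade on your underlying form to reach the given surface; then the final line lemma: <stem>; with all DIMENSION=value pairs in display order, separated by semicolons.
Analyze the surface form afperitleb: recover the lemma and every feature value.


underlying: af-perut-leb
ASPECT=ma - signalled by the affix -leb
GRD=mi - signalled by the affix af-
check: afperutleb -> afperitleb
lemma: perut; ASPECT=ma; GRD=mi


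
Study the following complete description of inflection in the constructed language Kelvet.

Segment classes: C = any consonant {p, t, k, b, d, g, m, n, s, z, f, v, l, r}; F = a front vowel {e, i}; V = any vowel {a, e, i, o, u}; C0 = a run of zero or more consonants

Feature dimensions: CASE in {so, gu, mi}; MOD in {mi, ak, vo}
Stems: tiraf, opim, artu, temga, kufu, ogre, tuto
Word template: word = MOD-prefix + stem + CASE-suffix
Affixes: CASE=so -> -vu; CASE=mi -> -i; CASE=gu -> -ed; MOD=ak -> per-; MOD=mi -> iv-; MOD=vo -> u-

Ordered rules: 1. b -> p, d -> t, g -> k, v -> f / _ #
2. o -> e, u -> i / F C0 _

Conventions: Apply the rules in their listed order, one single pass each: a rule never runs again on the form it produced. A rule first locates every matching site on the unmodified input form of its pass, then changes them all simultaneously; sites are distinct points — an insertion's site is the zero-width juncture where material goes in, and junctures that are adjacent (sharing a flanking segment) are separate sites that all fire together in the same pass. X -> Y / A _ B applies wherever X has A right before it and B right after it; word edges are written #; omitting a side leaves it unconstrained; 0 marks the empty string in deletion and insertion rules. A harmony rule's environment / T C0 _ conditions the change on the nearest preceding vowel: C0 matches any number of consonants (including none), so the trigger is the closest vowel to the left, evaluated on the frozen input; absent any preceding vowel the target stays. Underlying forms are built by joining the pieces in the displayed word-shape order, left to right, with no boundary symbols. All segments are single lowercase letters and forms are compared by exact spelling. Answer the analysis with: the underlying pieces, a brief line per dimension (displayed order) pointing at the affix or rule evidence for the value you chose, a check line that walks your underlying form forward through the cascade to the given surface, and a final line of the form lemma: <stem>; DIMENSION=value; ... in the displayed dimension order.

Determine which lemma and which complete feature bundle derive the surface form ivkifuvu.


underlying: iv-kufu-vu
CASE=so - signalled by the affix -vu
MOD=mi - signalled by the affix iv-
check: ivkufuvu -> ivkufuvu -> ivkifuvu
lemma: kufu; CASE=so; MOD=mi


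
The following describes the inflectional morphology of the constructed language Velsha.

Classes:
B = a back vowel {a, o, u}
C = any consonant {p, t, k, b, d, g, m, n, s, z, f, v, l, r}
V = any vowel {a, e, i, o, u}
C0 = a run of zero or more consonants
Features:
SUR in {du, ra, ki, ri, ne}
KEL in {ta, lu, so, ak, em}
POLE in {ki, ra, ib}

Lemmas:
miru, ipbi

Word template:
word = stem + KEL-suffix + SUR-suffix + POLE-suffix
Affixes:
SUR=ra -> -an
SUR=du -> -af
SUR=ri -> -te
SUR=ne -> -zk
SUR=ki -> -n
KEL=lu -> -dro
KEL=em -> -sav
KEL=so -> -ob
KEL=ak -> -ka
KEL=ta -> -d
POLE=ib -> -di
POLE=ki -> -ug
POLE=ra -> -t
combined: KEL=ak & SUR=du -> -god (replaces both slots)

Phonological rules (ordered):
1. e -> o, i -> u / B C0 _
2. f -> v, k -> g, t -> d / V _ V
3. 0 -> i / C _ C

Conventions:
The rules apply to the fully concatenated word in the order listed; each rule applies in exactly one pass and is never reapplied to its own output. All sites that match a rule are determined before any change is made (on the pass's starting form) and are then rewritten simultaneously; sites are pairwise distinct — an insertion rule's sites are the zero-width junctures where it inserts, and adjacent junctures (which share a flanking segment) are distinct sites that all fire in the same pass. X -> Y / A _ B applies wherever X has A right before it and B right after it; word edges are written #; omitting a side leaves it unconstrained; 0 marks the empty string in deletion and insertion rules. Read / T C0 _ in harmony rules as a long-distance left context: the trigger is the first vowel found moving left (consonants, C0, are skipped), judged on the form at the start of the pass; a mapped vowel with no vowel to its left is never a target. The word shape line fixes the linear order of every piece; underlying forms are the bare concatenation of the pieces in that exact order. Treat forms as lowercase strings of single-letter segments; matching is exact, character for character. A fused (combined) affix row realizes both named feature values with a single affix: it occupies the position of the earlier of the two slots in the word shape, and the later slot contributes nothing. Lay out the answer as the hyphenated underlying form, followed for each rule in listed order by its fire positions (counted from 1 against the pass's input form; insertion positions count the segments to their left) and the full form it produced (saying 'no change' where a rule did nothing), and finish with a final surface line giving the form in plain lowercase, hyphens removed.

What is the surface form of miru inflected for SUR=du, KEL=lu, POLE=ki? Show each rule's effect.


underlying: miru-dro-af-ug
1. e -> o, i -> u / B C0 _: no change
2. f -> v, k -> g, t -> d / V _ V: fires at position(s) 9: mirudroavug
3. 0 -> i / C _ C: inserts after position(s) 5: mirudiroavug
surface: mirudiroavug
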